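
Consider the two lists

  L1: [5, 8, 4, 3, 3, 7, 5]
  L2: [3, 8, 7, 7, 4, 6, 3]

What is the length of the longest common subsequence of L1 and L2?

Let dp[i][j] be the LCS length of the first i values of L1 and the first j values of L2. dp[i][j] = dp[i-1][j-1]+1 when the i-th and j-th values match, else max(dp[i-1][j], dp[i][j-1]).
    ·  3  8  7  7  4  6  3
 ·  0  0  0  0  0  0  0  0
 5  0  0  0  0  0  0  0  0
 8  0  0  1  1  1  1  1  1
 4  0  0  1  1  1  2  2  2
 3  0  1  1  1  1  2  2  3
 3  0  1  1  1  1  2  2  3
 7  0  1  1  2  2  2  2  3
 5  0  1  1  2  2  2  2  3
dp[7][7] = 3. One LCS (by backtracking along matches): 8, 4, 3.

3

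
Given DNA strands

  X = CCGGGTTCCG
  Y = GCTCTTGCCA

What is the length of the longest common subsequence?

6

Pick C (X #1, Y #2) → C (X #2, Y #4) → T (X #6, Y #5) → T (X #7, Y #6) → C (X #8, Y #8) → C (X #9, Y #9); all 6 bases appear in both, in order. Since dp[10][10] = 6, nothing longer is possible.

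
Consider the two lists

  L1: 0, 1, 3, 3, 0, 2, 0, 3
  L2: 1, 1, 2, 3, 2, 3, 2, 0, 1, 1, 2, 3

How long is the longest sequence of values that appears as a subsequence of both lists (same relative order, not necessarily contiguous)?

6

Pick 1 (L1 #2, L2 #2) → 3 (L1 #3, L2 #4) → 3 (L1 #4, L2 #6) → 0 (L1 #5, L2 #8) → 2 (L1 #6, L2 #11) → 3 (L1 #8, L2 #12); all 6 values appear in both, in order. The LCS DP gives dp[8][12] = 6, so this is optimal.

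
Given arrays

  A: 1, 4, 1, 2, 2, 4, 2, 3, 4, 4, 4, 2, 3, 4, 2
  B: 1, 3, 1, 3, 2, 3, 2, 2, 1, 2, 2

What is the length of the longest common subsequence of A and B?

7

Pick 1 (A #1, B #1), then 1 (A #3, B #3), then 2 (A #4, B #5), then 2 (A #5, B #7), then 2 (A #7, B #8), then 2 (A #12, B #10), then 2 (A #15, B #11); all 7 values appear in both, in order. The LCS DP gives dp[15][11] = 7, so this is optimal.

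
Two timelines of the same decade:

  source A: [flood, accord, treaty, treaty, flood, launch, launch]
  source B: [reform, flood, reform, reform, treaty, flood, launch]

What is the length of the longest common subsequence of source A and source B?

4

Taking flood (source A #1, source B #2), then treaty (source A #4, source B #5), then flood (source A #5, source B #6), then launch (source A #7, source B #7) gives a common subsequence of length 4. dp[7][7] = 4 confirms this is the maximum.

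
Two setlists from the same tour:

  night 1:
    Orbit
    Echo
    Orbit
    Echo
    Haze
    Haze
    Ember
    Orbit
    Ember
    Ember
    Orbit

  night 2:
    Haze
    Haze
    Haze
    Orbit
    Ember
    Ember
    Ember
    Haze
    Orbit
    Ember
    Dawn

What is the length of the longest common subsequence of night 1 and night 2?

Pick Haze [5,2], Haze [6,3], Ember [7,5], Ember [9,6], Ember [10,7], Orbit [11,9]; all 6 songs appear in both, in order, and the DP table's final entry dp[11][11] is also 6, so no common subsequence is longer.

6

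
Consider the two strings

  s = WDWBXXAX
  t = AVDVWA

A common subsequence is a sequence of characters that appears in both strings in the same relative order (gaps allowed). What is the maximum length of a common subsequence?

Pick D at s[2]=t[3], W at s[3]=t[5], A at s[7]=t[6]; all 3 characters appear in both, in order, and the DP table's final entry dp[8][6] is also 3, so no common subsequence is longer.

3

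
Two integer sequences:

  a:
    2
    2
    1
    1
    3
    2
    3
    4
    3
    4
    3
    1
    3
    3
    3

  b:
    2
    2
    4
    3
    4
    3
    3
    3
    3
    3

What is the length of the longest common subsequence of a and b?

9

Taking 2 [1,1], 2 [2,2], 3 [7,4], 4 [8,5], 3 [9,6], 3 [11,7], 3 [13,8], 3 [14,9], 3 [15,10] gives a common subsequence of length 9, and the DP table's final entry dp[15][10] is also 9, so no common subsequence is longer.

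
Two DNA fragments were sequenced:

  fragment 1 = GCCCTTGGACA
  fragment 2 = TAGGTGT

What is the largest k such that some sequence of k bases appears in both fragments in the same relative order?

3

Taking G [1,4]; then T [5,5]; then T [6,7] gives a common subsequence of length 3. dp[11][7] = 3 confirms this is the maximum.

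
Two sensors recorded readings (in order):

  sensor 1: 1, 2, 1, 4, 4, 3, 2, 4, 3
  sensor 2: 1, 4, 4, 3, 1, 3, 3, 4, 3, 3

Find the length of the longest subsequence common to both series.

Pick 1 at sensor 1[3]=sensor 2[1], 4 at sensor 1[4]=sensor 2[2], 4 at sensor 1[5]=sensor 2[3], 3 at sensor 1[6]=sensor 2[7], 4 at sensor 1[8]=sensor 2[8], 3 at sensor 1[9]=sensor 2[10]; all 6 values appear in both, in order. dp[9][10] = 6 confirms this is the maximum.

6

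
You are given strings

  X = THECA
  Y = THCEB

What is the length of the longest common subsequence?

Let dp[i][j] be the LCS length of the first i characters of X and the first j characters of Y. dp[i][j] = dp[i-1][j-1]+1 when the i-th and j-th characters match, else max(dp[i-1][j], dp[i][j-1]).
    ·  T  H  C  E  B
 ·  0  0  0  0  0  0
 T  0  1  1  1  1  1
 H  0  1  2  2  2  2
 E  0  1  2  2  3  3
 C  0  1  2  3  3  3
 A  0  1  2  3  3  3
dp[5][5] = 3. One LCS (by backtracking along matches): THE.

3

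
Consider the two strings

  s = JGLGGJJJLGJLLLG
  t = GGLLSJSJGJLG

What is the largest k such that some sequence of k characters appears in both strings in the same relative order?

Match G at s[2]=t[2]; then L at s[3]=t[4]; then J at s[6]=t[6]; then J at s[8]=t[8]; then G at s[10]=t[9]; then J at s[11]=t[10]; then L at s[14]=t[11]; then G at s[15]=t[12] — 8 characters in the same relative order in both, and the DP table's final entry dp[15][12] is also 8, so no common subsequence is longer.

8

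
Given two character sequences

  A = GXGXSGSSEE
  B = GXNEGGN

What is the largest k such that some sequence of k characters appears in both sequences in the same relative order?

Let dp[i][j] be the LCS length of the first i characters of A and the first j characters of B. dp[i][j] = dp[i-1][j-1]+1 when the i-th and j-th characters match, else max(dp[i-1][j], dp[i][j-1]).
    ·  G  X  N  E  G  G  N
 ·  0  0  0  0  0  0  0  0
 G  0  1  1  1  1  1  1  1
 X  0  1  2  2  2  2  2  2
 G  0  1  2  2  2  3  3  3
 X  0  1  2  2  2  3  3  3
 S  0  1  2  2  2  3  3  3
 G  0  1  2  2  2  3  4  4
 S  0  1  2  2  2  3  4  4
 S  0  1  2  2  2  3  4  4
 E  0  1  2  2  3  3  4  4
 E  0  1  2  2  3  3  4  4
dp[10][7] = 4. One LCS (by backtracking along matches): GXGG.

4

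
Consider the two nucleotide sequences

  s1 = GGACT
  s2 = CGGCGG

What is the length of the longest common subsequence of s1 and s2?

3

Taking G at s1[1]=s2[2], G at s1[2]=s2[3], C at s1[4]=s2[4] gives a common subsequence of length 3. The LCS DP gives dp[5][6] = 3, so this is optimal.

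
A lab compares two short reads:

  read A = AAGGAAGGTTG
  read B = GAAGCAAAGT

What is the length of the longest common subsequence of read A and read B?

7

One common subsequence of length 7: A (read A #1, read B #2), A (read A #2, read B #3), G (read A #3, read B #4), A (read A #5, read B #7), A (read A #6, read B #8), G (read A #8, read B #9), T (read A #10, read B #10). Since dp[11][10] = 7, nothing longer is possible.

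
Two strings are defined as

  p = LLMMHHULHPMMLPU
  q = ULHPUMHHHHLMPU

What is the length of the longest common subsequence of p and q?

Pick L at p[1]=q[2]; then M at p[3]=q[6]; then H at p[5]=q[9]; then H at p[6]=q[10]; then L at p[8]=q[11]; then M at p[12]=q[12]; then P at p[14]=q[13]; then U at p[15]=q[14]; all 8 characters appear in both, in order. dp[15][14] = 8 confirms this is the maximum.

8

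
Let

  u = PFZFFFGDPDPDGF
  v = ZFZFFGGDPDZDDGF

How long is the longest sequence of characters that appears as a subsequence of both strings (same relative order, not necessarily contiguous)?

One common subsequence of length 11: F at u[2]=v[2]; then Z at u[3]=v[3]; then F at u[4]=v[4]; then F at u[5]=v[5]; then G at u[7]=v[7]; then D at u[8]=v[8]; then P at u[9]=v[9]; then D at u[10]=v[12]; then D at u[12]=v[13]; then G at u[13]=v[14]; then F at u[14]=v[15], and the DP table's final entry dp[14][15] is also 11, so no common subsequence is longer.

11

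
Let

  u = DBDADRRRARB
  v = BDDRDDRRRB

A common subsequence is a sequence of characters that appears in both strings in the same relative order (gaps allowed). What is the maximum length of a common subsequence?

Taking B [2,1] → D [3,2] → D [5,3] → R [6,4] → R [7,7] → R [8,8] → R [10,9] → B [11,10] gives a common subsequence of length 8. dp[11][10] = 8 confirms this is the maximum.

8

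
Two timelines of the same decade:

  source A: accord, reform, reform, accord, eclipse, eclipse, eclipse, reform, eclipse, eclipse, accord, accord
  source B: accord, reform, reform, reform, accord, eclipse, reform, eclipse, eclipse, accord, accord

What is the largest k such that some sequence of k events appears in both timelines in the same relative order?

10

Match accord [1,1] → reform [2,3] → reform [3,4] → accord [4,5] → eclipse [7,6] → reform [8,7] → eclipse [9,8] → eclipse [10,9] → accord [11,10] → accord [12,11] — 10 events in the same relative order in both. dp[12][11] = 10 confirms this is the maximum.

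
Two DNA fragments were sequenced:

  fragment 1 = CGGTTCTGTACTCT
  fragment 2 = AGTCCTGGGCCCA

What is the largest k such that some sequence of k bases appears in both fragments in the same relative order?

Match G (fragment 1 #3, fragment 2 #2), then T (fragment 1 #4, fragment 2 #3), then C (fragment 1 #6, fragment 2 #5), then T (fragment 1 #7, fragment 2 #6), then G (fragment 1 #8, fragment 2 #9), then C (fragment 1 #11, fragment 2 #11), then C (fragment 1 #13, fragment 2 #12) — 7 bases in the same relative order in both. The LCS DP gives dp[14][13] = 7, so this is optimal.

7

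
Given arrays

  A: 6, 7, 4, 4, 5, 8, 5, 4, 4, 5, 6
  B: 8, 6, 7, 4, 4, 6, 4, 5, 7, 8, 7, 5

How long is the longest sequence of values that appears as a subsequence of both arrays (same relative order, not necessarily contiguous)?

Pick 6 [1,2]; then 7 [2,3]; then 4 [3,5]; then 4 [4,7]; then 5 [5,8]; then 8 [6,10]; then 5 [10,12]; all 7 values appear in both, in order. The LCS DP gives dp[11][12] = 7, so this is optimal.

7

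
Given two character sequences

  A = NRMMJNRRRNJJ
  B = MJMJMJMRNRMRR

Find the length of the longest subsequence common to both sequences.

One common subsequence of length 7: M (A #3, B #3), M (A #4, B #5), J (A #5, B #6), N (A #6, B #9), R (A #7, B #10), R (A #8, B #12), R (A #9, B #13). Since dp[12][13] = 7, nothing longer is possible.

7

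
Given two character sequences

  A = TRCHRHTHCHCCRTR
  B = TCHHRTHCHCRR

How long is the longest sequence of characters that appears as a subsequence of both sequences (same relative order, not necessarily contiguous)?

Pick T (A #1, B #1), C (A #3, B #2), H (A #4, B #4), R (A #5, B #5), T (A #7, B #6), H (A #8, B #7), C (A #9, B #8), H (A #10, B #9), C (A #12, B #10), R (A #13, B #11), R (A #15, B #12); all 11 characters appear in both, in order. Since dp[15][12] = 11, nothing longer is possible.

11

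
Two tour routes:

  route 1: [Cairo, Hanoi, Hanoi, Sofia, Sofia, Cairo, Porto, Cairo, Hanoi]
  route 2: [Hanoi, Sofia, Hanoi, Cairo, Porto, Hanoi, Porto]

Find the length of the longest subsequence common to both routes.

5

One common subsequence of length 5: Hanoi (route 1 #2, route 2 #1), Hanoi (route 1 #3, route 2 #3), Cairo (route 1 #6, route 2 #4), Porto (route 1 #7, route 2 #5), Hanoi (route 1 #9, route 2 #6). The LCS DP gives dp[9][7] = 5, so this is optimal.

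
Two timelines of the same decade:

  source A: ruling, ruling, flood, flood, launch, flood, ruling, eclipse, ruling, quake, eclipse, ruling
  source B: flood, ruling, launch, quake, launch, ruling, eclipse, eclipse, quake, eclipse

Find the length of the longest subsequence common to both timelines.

One common subsequence of length 6: ruling [1,2] → launch [5,5] → ruling [7,6] → eclipse [8,8] → quake [10,9] → eclipse [11,10], and the DP table's final entry dp[12][10] is also 6, so no common subsequence is longer.

6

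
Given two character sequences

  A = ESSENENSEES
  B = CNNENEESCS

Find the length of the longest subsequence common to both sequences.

6

Taking N (A #5, B #3); then E (A #6, B #4); then N (A #7, B #5); then E (A #9, B #6); then E (A #10, B #7); then S (A #11, B #10) gives a common subsequence of length 6, and the DP table's final entry dp[11][10] is also 6, so no common subsequence is longer.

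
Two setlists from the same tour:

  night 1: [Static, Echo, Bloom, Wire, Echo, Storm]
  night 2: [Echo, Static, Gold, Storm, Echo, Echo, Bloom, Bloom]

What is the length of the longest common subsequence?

Match Static [1,2], then Echo [2,6], then Bloom [3,8] — 3 songs in the same relative order in both. The LCS DP gives dp[6][8] = 3, so this is optimal.

3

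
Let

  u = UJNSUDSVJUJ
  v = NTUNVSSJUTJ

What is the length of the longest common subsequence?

7

Taking U (u #1, v #3), N (u #3, v #4), S (u #4, v #6), S (u #7, v #7), J (u #9, v #8), U (u #10, v #9), J (u #11, v #11) gives a common subsequence of length 7. Since dp[11][11] = 7, nothing longer is possible.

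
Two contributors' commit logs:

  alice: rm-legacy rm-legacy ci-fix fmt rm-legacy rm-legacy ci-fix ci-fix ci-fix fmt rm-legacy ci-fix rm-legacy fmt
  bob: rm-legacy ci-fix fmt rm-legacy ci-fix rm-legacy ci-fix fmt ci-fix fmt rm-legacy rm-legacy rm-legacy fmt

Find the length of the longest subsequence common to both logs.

11

Taking rm-legacy at alice[2]=bob[1]; then ci-fix at alice[3]=bob[2]; then fmt at alice[4]=bob[3]; then rm-legacy at alice[5]=bob[4]; then rm-legacy at alice[6]=bob[6]; then ci-fix at alice[7]=bob[7]; then ci-fix at alice[9]=bob[9]; then fmt at alice[10]=bob[10]; then rm-legacy at alice[11]=bob[12]; then rm-legacy at alice[13]=bob[13]; then fmt at alice[14]=bob[14] gives a common subsequence of length 11. dp[14][14] = 11 confirms this is the maximum.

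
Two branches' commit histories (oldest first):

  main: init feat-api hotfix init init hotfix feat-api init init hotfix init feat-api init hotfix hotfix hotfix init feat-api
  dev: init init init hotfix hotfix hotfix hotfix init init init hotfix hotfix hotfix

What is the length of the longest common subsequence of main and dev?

10

One common subsequence of length 10: init (main #1, dev #1) → init (main #4, dev #2) → init (main #5, dev #3) → hotfix (main #6, dev #7) → init (main #9, dev #8) → init (main #11, dev #9) → init (main #13, dev #10) → hotfix (main #14, dev #11) → hotfix (main #15, dev #12) → hotfix (main #16, dev #13). Since dp[18][13] = 10, nothing longer is possible.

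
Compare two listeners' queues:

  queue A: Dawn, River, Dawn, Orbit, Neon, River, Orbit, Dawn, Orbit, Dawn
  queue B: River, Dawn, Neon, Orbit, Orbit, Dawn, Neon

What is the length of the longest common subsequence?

One common subsequence of length 6: River (queue A #2, queue B #1) → Dawn (queue A #3, queue B #2) → Neon (queue A #5, queue B #3) → Orbit (queue A #7, queue B #4) → Orbit (queue A #9, queue B #5) → Dawn (queue A #10, queue B #6), and the DP table's final entry dp[10][7] is also 6, so no common subsequence is longer.

6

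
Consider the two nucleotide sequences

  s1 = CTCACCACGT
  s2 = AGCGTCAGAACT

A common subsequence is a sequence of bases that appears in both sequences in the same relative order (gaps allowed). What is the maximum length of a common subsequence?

7

One common subsequence of length 7: C [1,3] → T [2,5] → C [3,6] → A [4,9] → A [7,10] → C [8,11] → T [10,12], and the DP table's final entry dp[10][12] is also 7, so no common subsequence is longer.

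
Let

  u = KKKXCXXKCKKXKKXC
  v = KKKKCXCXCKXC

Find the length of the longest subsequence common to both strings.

10

One common subsequence of length 10: K at u[1]=v[2] → K at u[2]=v[3] → K at u[3]=v[4] → X at u[4]=v[6] → C at u[5]=v[7] → X at u[7]=v[8] → C at u[9]=v[9] → K at u[14]=v[10] → X at u[15]=v[11] → C at u[16]=v[12]. The LCS DP gives dp[16][12] = 10, so this is optimal.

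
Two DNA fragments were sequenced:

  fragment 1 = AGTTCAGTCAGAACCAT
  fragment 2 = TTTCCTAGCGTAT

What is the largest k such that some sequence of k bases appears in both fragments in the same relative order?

Match T (fragment 1 #3, fragment 2 #2); then T (fragment 1 #4, fragment 2 #3); then C (fragment 1 #5, fragment 2 #5); then A (fragment 1 #6, fragment 2 #7); then G (fragment 1 #7, fragment 2 #8); then C (fragment 1 #9, fragment 2 #9); then G (fragment 1 #11, fragment 2 #10); then A (fragment 1 #16, fragment 2 #12); then T (fragment 1 #17, fragment 2 #13) — 9 bases in the same relative order in both. The LCS DP gives dp[17][13] = 9, so this is optimal.

9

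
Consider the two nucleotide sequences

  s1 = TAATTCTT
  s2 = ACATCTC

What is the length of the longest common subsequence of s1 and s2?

5

Taking A at s1[2]=s2[1], then A at s1[3]=s2[3], then T at s1[4]=s2[4], then T at s1[5]=s2[6], then C at s1[6]=s2[7] gives a common subsequence of length 5. The LCS DP gives dp[8][7] = 5, so this is optimal.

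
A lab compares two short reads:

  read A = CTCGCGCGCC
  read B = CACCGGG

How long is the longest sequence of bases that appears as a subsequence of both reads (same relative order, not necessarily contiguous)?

One common subsequence of length 5: C (read A #1, read B #3) → C (read A #3, read B #4) → G (read A #4, read B #5) → G (read A #6, read B #6) → G (read A #8, read B #7). The LCS DP gives dp[10][7] = 5, so this is optimal.

5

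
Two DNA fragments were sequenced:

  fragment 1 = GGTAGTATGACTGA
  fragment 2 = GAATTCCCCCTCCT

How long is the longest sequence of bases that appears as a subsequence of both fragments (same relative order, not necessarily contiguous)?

One common subsequence of length 6: G [1,1], then T [3,4], then T [6,5], then T [8,11], then C [11,13], then T [12,14]. dp[14][14] = 6 confirms this is the maximum.

6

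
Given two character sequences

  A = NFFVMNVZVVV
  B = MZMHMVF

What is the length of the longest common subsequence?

Match M at A[5]=B[1]; then Z at A[8]=B[2]; then V at A[9]=B[6] — 3 characters in the same relative order in both. Since dp[11][7] = 3, nothing longer is possible.

3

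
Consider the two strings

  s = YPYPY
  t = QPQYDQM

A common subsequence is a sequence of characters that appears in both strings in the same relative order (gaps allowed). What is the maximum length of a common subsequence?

Let dp[i][j] be the LCS length of the first i characters of s and the first j characters of t. dp[i][j] = dp[i-1][j-1]+1 when the i-th and j-th characters match, else max(dp[i-1][j], dp[i][j-1]).
    ·  Q  P  Q  Y  D  Q  M
 ·  0  0  0  0  0  0  0  0
 Y  0  0  0  0  1  1  1  1
 P  0  0  1  1  1  1  1  1
 Y  0  0  1  1  2  2  2  2
 P  0  0  1  1  2  2  2  2
 Y  0  0  1  1  2  2  2  2
dp[5][7] = 2. One LCS (by backtracking along matches): PY.

2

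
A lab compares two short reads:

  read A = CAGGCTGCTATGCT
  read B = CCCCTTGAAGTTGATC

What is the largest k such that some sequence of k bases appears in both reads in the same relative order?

Match C (read A #1, read B #4); then A (read A #2, read B #9); then G (read A #3, read B #10); then T (read A #6, read B #12); then G (read A #7, read B #13); then A (read A #10, read B #14); then T (read A #11, read B #15); then C (read A #13, read B #16) — 8 bases in the same relative order in both. dp[14][16] = 8 confirms this is the maximum.

8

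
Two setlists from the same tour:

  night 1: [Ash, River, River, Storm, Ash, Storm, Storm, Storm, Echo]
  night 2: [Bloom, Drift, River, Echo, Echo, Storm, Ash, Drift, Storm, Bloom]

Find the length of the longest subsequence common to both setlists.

Pick River [2,3], then Storm [4,6], then Ash [5,7], then Storm [6,9]; all 4 songs appear in both, in order. The LCS DP gives dp[9][10] = 4, so this is optimal.

4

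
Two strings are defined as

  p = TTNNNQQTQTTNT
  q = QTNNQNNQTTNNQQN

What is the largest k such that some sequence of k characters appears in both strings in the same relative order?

8

Pick T at p[1]=q[2]; then N at p[3]=q[4]; then N at p[4]=q[6]; then N at p[5]=q[7]; then Q at p[6]=q[8]; then Q at p[7]=q[13]; then Q at p[9]=q[14]; then N at p[12]=q[15]; all 8 characters appear in both, in order. dp[13][15] = 8 confirms this is the maximum.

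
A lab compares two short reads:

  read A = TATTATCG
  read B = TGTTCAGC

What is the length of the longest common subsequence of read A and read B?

5

Let dp[i][j] be the LCS length of the first i bases of read A and the first j bases of read B. dp[i][j] = dp[i-1][j-1]+1 when the i-th and j-th bases match, else max(dp[i-1][j], dp[i][j-1]).
    ·  T  G  T  T  C  A  G  C
 ·  0  0  0  0  0  0  0  0  0
 T  0  1  1  1  1  1  1  1  1
 A  0  1  1  1  1  1  2  2  2
 T  0  1  1  2  2  2  2  2  2
 T  0  1  1  2  3  3  3  3  3
 A  0  1  1  2  3  3  4  4  4
 T  0  1  1  2  3  3  4  4  4
 C  0  1  1  2  3  4  4  4  5
 G  0  1  2  2  3  4  4  5  5
dp[8][8] = 5. One LCS (by backtracking along matches): TTTAC.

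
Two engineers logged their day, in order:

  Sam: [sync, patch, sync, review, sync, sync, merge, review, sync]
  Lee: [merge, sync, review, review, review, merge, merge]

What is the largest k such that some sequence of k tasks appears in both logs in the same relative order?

3

One common subsequence of length 3: sync [1,2], review [4,5], merge [7,7]. The LCS DP gives dp[9][7] = 3, so this is optimal.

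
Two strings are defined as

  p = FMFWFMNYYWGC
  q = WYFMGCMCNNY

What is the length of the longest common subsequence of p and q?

Let dp[i][j] be the LCS length of the first i characters of p and the first j characters of q. dp[i][j] = dp[i-1][j-1]+1 when the i-th and j-th characters match, else max(dp[i-1][j], dp[i][j-1]).
    ·  W  Y  F  M  G  C  M  C  N  N  Y
 ·  0  0  0  0  0  0  0  0  0  0  0  0
 F  0  0  0  1  1  1  1  1  1  1  1  1
 M  0  0  0  1  2  2  2  2  2  2  2  2
 F  0  0  0  1  2  2  2  2  2  2  2  2
 W  0  1  1  1  2  2  2  2  2  2  2  2
 F  0  1  1  2  2  2  2  2  2  2  2  2
 M  0  1  1  2  3  3  3  3  3  3  3  3
 N  0  1  1  2  3  3  3  3  3  4  4  4
 Y  0  1  2  2  3  3  3  3  3  4  4  5
 Y  0  1  2  2  3  3  3  3  3  4  4  5
 W  0  1  2  2  3  3  3  3  3  4  4  5
 G  0  1  2  2  3  4  4  4  4  4  4  5
 C  0  1  2  2  3  4  5  5  5  5  5  5
dp[12][11] = 5. One LCS (by backtracking along matches): FMMNY.

5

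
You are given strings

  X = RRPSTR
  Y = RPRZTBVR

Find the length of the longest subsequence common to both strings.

4

Match R at X[1]=Y[1] → R at X[2]=Y[3] → T at X[5]=Y[5] → R at X[6]=Y[8] — 4 characters in the same relative order in both, and the DP table's final entry dp[6][8] is also 4, so no common subsequence is longer.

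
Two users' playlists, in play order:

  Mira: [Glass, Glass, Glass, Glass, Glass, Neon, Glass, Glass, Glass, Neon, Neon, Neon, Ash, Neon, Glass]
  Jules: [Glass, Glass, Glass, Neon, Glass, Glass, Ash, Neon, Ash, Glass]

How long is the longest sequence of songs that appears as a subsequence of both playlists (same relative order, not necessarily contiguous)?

One common subsequence of length 9: Glass [3,1], then Glass [4,2], then Glass [5,3], then Neon [6,4], then Glass [7,5], then Glass [8,6], then Neon [12,8], then Ash [13,9], then Glass [15,10]. Since dp[15][10] = 9, nothing longer is possible.

9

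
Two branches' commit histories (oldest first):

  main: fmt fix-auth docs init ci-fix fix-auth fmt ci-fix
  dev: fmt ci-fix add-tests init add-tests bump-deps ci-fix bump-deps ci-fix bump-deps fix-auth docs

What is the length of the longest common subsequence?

4

Pick fmt at main[1]=dev[1], then init at main[4]=dev[4], then ci-fix at main[5]=dev[9], then fix-auth at main[6]=dev[11]; all 4 commits appear in both, in order. Since dp[8][12] = 4, nothing longer is possible.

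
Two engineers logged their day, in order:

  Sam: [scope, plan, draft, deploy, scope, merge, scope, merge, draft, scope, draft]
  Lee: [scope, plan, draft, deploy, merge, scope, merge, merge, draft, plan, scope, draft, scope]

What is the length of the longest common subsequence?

Pick scope [1,1], plan [2,2], draft [3,3], deploy [4,4], scope [5,6], merge [6,7], merge [8,8], draft [9,9], scope [10,11], draft [11,12]; all 10 tasks appear in both, in order. The LCS DP gives dp[11][13] = 10, so this is optimal.

10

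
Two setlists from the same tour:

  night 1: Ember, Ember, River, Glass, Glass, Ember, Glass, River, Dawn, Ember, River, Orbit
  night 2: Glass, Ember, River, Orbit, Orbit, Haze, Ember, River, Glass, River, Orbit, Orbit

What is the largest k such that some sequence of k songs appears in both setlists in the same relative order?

Match Ember (night 1 #1, night 2 #2); then Ember (night 1 #2, night 2 #7); then River (night 1 #3, night 2 #8); then Glass (night 1 #7, night 2 #9); then River (night 1 #8, night 2 #10); then Orbit (night 1 #12, night 2 #12) — 6 songs in the same relative order in both, and the DP table's final entry dp[12][12] is also 6, so no common subsequence is longer.

6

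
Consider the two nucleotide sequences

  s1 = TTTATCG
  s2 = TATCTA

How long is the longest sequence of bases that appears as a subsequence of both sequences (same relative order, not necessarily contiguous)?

4

Pick T at s1[1]=s2[1] → T at s1[2]=s2[3] → T at s1[3]=s2[5] → A at s1[4]=s2[6]; all 4 bases appear in both, in order, and the DP table's final entry dp[7][6] is also 4, so no common subsequence is longer.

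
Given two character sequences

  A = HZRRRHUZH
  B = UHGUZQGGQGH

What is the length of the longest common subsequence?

Taking H (A #1, B #2) → U (A #7, B #4) → Z (A #8, B #5) → H (A #9, B #11) gives a common subsequence of length 4. The LCS DP gives dp[9][11] = 4, so this is optimal.

4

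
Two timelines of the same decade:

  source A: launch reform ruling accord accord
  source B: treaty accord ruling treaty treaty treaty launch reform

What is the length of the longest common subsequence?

2

Pick launch [1,7], then reform [2,8]; all 2 events appear in both, in order. dp[5][8] = 2 confirms this is the maximum.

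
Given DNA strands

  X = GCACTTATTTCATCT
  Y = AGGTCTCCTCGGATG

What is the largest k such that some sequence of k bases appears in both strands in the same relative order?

One common subsequence of length 7: G at X[1]=Y[3] → C at X[2]=Y[7] → C at X[4]=Y[8] → T at X[10]=Y[9] → C at X[11]=Y[10] → A at X[12]=Y[13] → T at X[13]=Y[14]. Since dp[15][15] = 7, nothing longer is possible.

7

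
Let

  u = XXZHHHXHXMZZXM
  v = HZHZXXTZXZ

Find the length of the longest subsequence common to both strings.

Match Z (u #3, v #2), then H (u #4, v #3), then X (u #7, v #5), then X (u #9, v #6), then Z (u #11, v #8), then Z (u #12, v #10) — 6 characters in the same relative order in both, and the DP table's final entry dp[14][10] is also 6, so no common subsequence is longer.

6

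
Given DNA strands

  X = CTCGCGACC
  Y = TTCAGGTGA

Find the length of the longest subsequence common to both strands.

Taking T (X #2, Y #2), C (X #3, Y #3), G (X #4, Y #6), G (X #6, Y #8), A (X #7, Y #9) gives a common subsequence of length 5. Since dp[9][9] = 5, nothing longer is possible.

5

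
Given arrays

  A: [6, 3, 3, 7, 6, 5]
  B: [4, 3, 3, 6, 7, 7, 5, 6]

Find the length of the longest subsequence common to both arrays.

Match 3 at A[2]=B[2], 3 at A[3]=B[3], 7 at A[4]=B[6], 6 at A[5]=B[8] — 4 values in the same relative order in both. The LCS DP gives dp[6][8] = 4, so this is optimal.

4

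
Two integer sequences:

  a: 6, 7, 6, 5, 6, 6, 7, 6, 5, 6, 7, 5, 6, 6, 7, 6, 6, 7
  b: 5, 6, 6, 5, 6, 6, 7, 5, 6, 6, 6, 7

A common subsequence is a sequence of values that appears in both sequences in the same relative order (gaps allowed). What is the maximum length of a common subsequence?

Match 6 [1,2], then 6 [3,3], then 5 [4,4], then 6 [8,5], then 6 [10,6], then 7 [11,7], then 5 [12,8], then 6 [14,9], then 6 [16,10], then 6 [17,11], then 7 [18,12] — 11 values in the same relative order in both, and the DP table's final entry dp[18][12] is also 11, so no common subsequence is longer.

11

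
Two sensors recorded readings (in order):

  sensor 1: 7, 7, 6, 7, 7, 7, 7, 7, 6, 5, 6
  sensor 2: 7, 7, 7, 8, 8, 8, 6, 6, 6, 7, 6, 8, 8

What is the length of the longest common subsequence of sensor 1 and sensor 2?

One common subsequence of length 5: 7 [1,2]; then 7 [2,3]; then 6 [3,9]; then 7 [8,10]; then 6 [9,11], and the DP table's final entry dp[11][13] is also 5, so no common subsequence is longer.

5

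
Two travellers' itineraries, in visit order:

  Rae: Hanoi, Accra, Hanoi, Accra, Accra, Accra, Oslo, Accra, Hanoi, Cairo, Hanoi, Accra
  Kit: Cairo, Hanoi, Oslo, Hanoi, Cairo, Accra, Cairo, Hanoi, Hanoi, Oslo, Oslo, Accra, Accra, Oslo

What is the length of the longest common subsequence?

6

Match Hanoi [1,4] → Accra [2,6] → Hanoi [3,9] → Accra [5,12] → Accra [6,13] → Oslo [7,14] — 6 stops in the same relative order in both. The LCS DP gives dp[12][14] = 6, so this is optimal.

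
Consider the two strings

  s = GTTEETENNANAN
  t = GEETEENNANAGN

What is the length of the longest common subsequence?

Taking G [1,1], E [4,2], E [5,3], T [6,4], E [7,6], N [8,7], N [9,8], A [10,9], N [11,10], A [12,11], N [13,13] gives a common subsequence of length 11, and the DP table's final entry dp[13][13] is also 11, so no common subsequence is longer.

11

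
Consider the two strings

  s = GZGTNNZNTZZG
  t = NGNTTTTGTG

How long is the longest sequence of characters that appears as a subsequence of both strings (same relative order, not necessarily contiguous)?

4

Let dp[i][j] be the LCS length of the first i characters of s and the first j characters of t. dp[i][j] = dp[i-1][j-1]+1 when the i-th and j-th characters match, else max(dp[i-1][j], dp[i][j-1]).
    ·  N  G  N  T  T  T  T  G  T  G
 ·  0  0  0  0  0  0  0  0  0  0  0
 G  0  0  1  1  1  1  1  1  1  1  1
 Z  0  0  1  1  1  1  1  1  1  1  1
 G  0  0  1  1  1  1  1  1  2  2  2
 T  0  0  1  1  2  2  2  2  2  3  3
 N  0  1  1  2  2  2  2  2  2  3  3
 N  0  1  1  2  2  2  2  2  2  3  3
 Z  0  1  1  2  2  2  2  2  2  3  3
 N  0  1  1  2  2  2  2  2  2  3  3
 T  0  1  1  2  3  3  3  3  3  3  3
 Z  0  1  1  2  3  3  3  3  3  3  3
 Z  0  1  1  2  3  3  3  3  3  3  3
 G  0  1  2  2  3  3  3  3  4  4  4
dp[12][10] = 4. One LCS (by backtracking along matches): GGTG.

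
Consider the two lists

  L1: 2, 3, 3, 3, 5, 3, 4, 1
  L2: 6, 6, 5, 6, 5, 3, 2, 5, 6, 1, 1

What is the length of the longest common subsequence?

One common subsequence of length 3: 2 [1,7], 5 [5,8], 1 [8,11]. Since dp[8][11] = 3, nothing longer is possible.

3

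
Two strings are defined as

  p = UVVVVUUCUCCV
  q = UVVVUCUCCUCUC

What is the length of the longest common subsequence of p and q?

One common subsequence of length 10: U at p[1]=q[1], then V at p[3]=q[2], then V at p[4]=q[3], then V at p[5]=q[4], then U at p[6]=q[5], then U at p[7]=q[7], then C at p[8]=q[9], then U at p[9]=q[10], then C at p[10]=q[11], then C at p[11]=q[13]. dp[12][13] = 10 confirms this is the maximum.

10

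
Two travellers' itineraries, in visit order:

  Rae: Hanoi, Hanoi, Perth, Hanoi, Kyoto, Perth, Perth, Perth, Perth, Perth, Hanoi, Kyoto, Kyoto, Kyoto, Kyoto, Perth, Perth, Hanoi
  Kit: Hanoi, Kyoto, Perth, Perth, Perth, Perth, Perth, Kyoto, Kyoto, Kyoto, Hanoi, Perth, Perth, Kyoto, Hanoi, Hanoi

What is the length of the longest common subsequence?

Pick Hanoi at Rae[4]=Kit[1], Kyoto at Rae[5]=Kit[2], Perth at Rae[6]=Kit[3], Perth at Rae[7]=Kit[4], Perth at Rae[8]=Kit[5], Perth at Rae[9]=Kit[6], Perth at Rae[10]=Kit[7], Kyoto at Rae[12]=Kit[8], Kyoto at Rae[13]=Kit[9], Kyoto at Rae[14]=Kit[10], Perth at Rae[16]=Kit[12], Perth at Rae[17]=Kit[13], Hanoi at Rae[18]=Kit[16]; all 13 stops appear in both, in order. The LCS DP gives dp[18][16] = 13, so this is optimal.

13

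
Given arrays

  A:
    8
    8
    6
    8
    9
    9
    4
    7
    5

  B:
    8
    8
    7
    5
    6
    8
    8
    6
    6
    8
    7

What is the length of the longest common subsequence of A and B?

5

One common subsequence of length 5: 8 at A[1]=B[6]; then 8 at A[2]=B[7]; then 6 at A[3]=B[9]; then 8 at A[4]=B[10]; then 7 at A[8]=B[11], and the DP table's final entry dp[9][11] is also 5, so no common subsequence is longer.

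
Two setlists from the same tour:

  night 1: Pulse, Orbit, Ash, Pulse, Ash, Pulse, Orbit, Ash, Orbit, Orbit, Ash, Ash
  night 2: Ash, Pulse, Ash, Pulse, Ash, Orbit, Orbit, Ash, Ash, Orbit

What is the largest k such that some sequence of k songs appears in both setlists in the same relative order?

9

One common subsequence of length 9: Ash [3,1] → Pulse [4,2] → Ash [5,3] → Pulse [6,4] → Ash [8,5] → Orbit [9,6] → Orbit [10,7] → Ash [11,8] → Ash [12,9]. The LCS DP gives dp[12][10] = 9, so this is optimal.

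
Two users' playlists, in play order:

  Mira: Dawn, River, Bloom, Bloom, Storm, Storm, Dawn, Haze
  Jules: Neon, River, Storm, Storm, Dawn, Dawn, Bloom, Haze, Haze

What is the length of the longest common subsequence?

5

One common subsequence of length 5: River [2,2], Storm [5,3], Storm [6,4], Dawn [7,6], Haze [8,9]. dp[8][9] = 5 confirms this is the maximum.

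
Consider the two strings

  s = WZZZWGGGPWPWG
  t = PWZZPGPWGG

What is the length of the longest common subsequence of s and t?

Pick W (s #1, t #2); then Z (s #2, t #3); then Z (s #3, t #4); then G (s #8, t #6); then P (s #9, t #7); then W (s #10, t #8); then G (s #13, t #10); all 7 characters appear in both, in order. dp[13][10] = 7 confirms this is the maximum.

7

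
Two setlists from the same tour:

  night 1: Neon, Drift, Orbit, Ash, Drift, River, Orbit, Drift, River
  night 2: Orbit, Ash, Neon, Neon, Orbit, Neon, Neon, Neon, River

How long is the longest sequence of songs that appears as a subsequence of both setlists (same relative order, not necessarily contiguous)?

4

Taking Orbit (night 1 #3, night 2 #1), then Ash (night 1 #4, night 2 #2), then Orbit (night 1 #7, night 2 #5), then River (night 1 #9, night 2 #9) gives a common subsequence of length 4, and the DP table's final entry dp[9][9] is also 4, so no common subsequence is longer.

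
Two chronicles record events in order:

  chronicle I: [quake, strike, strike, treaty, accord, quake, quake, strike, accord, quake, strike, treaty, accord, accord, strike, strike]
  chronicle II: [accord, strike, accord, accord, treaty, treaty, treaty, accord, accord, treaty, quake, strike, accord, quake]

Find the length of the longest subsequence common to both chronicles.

7

Taking strike at chronicle I[2]=chronicle II[2], then treaty at chronicle I[4]=chronicle II[7], then accord at chronicle I[5]=chronicle II[9], then quake at chronicle I[7]=chronicle II[11], then strike at chronicle I[8]=chronicle II[12], then accord at chronicle I[9]=chronicle II[13], then quake at chronicle I[10]=chronicle II[14] gives a common subsequence of length 7, and the DP table's final entry dp[16][14] is also 7, so no common subsequence is longer.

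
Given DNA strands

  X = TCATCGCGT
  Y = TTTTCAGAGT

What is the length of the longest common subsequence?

One common subsequence of length 6: T at X[1]=Y[4] → C at X[2]=Y[5] → A at X[3]=Y[6] → G at X[6]=Y[7] → G at X[8]=Y[9] → T at X[9]=Y[10]. The LCS DP gives dp[9][10] = 6, so this is optimal.

6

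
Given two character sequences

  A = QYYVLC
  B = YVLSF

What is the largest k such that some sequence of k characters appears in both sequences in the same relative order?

Let dp[i][j] be the LCS length of the first i characters of A and the first j characters of B. dp[i][j] = dp[i-1][j-1]+1 when the i-th and j-th characters match, else max(dp[i-1][j], dp[i][j-1]).
    ·  Y  V  L  S  F
 ·  0  0  0  0  0  0
 Q  0  0  0  0  0  0
 Y  0  1  1  1  1  1
 Y  0  1  1  1  1  1
 V  0  1  2  2  2  2
 L  0  1  2  3  3  3
 C  0  1  2  3  3  3
dp[6][5] = 3. One LCS (by backtracking along matches): YVL.

3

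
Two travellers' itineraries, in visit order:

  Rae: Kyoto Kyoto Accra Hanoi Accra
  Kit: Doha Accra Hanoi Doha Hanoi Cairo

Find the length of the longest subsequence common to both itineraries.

Taking Accra at Rae[3]=Kit[2], then Hanoi at Rae[4]=Kit[5] gives a common subsequence of length 2. dp[5][6] = 2 confirms this is the maximum.

2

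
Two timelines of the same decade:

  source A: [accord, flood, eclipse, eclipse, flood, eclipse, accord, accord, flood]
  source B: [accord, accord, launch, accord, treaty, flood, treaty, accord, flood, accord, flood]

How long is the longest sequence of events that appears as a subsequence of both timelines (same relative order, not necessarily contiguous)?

One common subsequence of length 5: accord [1,4]; then flood [2,6]; then flood [5,9]; then accord [8,10]; then flood [9,11], and the DP table's final entry dp[9][11] is also 5, so no common subsequence is longer.

5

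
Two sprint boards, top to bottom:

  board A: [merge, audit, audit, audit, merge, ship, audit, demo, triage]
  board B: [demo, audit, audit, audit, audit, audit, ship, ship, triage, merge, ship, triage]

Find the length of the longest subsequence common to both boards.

6

Match audit at board A[2]=board B[4] → audit at board A[3]=board B[5] → audit at board A[4]=board B[6] → merge at board A[5]=board B[10] → ship at board A[6]=board B[11] → triage at board A[9]=board B[12] — 6 tasks in the same relative order in both. Since dp[9][12] = 6, nothing longer is possible.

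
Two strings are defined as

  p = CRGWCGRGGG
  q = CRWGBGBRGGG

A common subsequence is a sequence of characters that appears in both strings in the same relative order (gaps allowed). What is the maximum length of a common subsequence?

8

Let dp[i][j] be the LCS length of the first i characters of p and the first j characters of q. dp[i][j] = dp[i-1][j-1]+1 when the i-th and j-th characters match, else max(dp[i-1][j], dp[i][j-1]).
    ·  C  R  W  G  B  G  B  R  G  G  G
 ·  0  0  0  0  0  0  0  0  0  0  0  0
 C  0  1  1  1  1  1  1  1  1  1  1  1
 R  0  1  2  2  2  2  2  2  2  2  2  2
 G  0  1  2  2  3  3  3  3  3  3  3  3
 W  0  1  2  3  3  3  3  3  3  3  3  3
 C  0  1  2  3  3  3  3  3  3  3  3  3
 G  0  1  2  3  4  4  4  4  4  4  4  4
 R  0  1  2  3  4  4  4  4  5  5  5  5
 G  0  1  2  3  4  4  5  5  5  6  6  6
 G  0  1  2  3  4  4  5  5  5  6  7  7
 G  0  1  2  3  4  4  5  5  5  6  7  8
dp[10][11] = 8. One LCS (by backtracking along matches): CRGGRGGG.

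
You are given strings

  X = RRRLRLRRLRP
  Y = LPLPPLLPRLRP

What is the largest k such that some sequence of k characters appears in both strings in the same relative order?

Let dp[i][j] be the LCS length of the first i characters of X and the first j characters of Y. dp[i][j] = dp[i-1][j-1]+1 when the i-th and j-th characters match, else max(dp[i-1][j], dp[i][j-1]).
    ·  L  P  L  P  P  L  L  P  R  L  R  P
 ·  0  0  0  0  0  0  0  0  0  0  0  0  0
 R  0  0  0  0  0  0  0  0  0  1  1  1  1
 R  0  0  0  0  0  0  0  0  0  1  1  2  2
 R  0  0  0  0  0  0  0  0  0  1  1  2  2
 L  0  1  1  1  1  1  1  1  1  1  2  2  2
 R  0  1  1  1  1  1  1  1  1  2  2  3  3
 L  0  1  1  2  2  2  2  2  2  2  3  3  3
 R  0  1  1  2  2  2  2  2  2  3  3  4  4
 R  0  1  1  2  2  2  2  2  2  3  3  4  4
 L  0  1  1  2  2  2  3  3  3  3  4  4  4
 R  0  1  1  2  2  2  3  3  3  4  4  5  5
 P  0  1  2  2  3  3  3  3  4  4  4  5  6
dp[11][12] = 6. One LCS (by backtracking along matches): LLRLRP.

6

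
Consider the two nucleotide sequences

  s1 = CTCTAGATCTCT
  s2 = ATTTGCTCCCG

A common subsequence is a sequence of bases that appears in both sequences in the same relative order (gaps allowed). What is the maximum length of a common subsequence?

6

Let dp[i][j] be the LCS length of the first i bases of s1 and the first j bases of s2. dp[i][j] = dp[i-1][j-1]+1 when the i-th and j-th bases match, else max(dp[i-1][j], dp[i][j-1]).
    ·  A  T  T  T  G  C  T  C  C  C  G
 ·  0  0  0  0  0  0  0  0  0  0  0  0
 C  0  0  0  0  0  0  1  1  1  1  1  1
 T  0  0  1  1  1  1  1  2  2  2  2  2
 C  0  0  1  1  1  1  2  2  3  3  3  3
 T  0  0  1  2  2  2  2  3  3  3  3  3
 A  0  1  1  2  2  2  2  3  3  3  3  3
 G  0  1  1  2  2  3  3  3  3  3  3  4
 A  0  1  1  2  2  3  3  3  3  3  3  4
 T  0  1  2  2  3  3  3  4  4  4  4  4
 C  0  1  2  2  3  3  4  4  5  5  5  5
 T  0  1  2  3  3  3  4  5  5  5  5  5
 C  0  1  2  3  3  3  4  5  6  6  6  6
 T  0  1  2  3  4  4  4  5  6  6  6  6
dp[12][11] = 6. One LCS (by backtracking along matches): TTGTCC.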